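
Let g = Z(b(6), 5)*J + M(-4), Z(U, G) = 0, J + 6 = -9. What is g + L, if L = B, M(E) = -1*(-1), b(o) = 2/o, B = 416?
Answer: 417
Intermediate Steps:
J = -15 (J = -6 - 9 = -15)
M(E) = 1
L = 416
g = 1 (g = 0*(-15) + 1 = 0 + 1 = 1)
g + L = 1 + 416 = 417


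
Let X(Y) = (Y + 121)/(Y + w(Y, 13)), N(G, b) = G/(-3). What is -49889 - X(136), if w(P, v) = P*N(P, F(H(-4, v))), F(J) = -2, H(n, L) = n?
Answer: -902391461/18088 ≈ -49889.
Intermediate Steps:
N(G, b) = -G/3 (N(G, b) = G*(-1/3) = -G/3)
w(P, v) = -P**2/3 (w(P, v) = P*(-P/3) = -P**2/3)
X(Y) = (121 + Y)/(Y - Y**2/3) (X(Y) = (Y + 121)/(Y - Y**2/3) = (121 + Y)/(Y - Y**2/3))
-49889 - X(136) = -49889 - 3*(121 + 136)/(136*(3 - 1*136)) = -49889 - 3*257/(136*(3 - 136)) = -49889 - 3*257/(136*(-133)) = -49889 - 3*(-1)*257/(136*133) = -49889 - 1*(-771/18088) = -49889 + 771/18088 = -902391461/18088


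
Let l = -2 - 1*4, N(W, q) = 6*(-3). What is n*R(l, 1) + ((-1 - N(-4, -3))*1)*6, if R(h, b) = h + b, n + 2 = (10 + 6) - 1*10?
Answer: 82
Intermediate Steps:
N(W, q) = -18
n = 4 (n = -2 + ((10 + 6) - 1*10) = -2 + (16 - 10) = -2 + 6 = 4)
l = -6 (l = -2 - 4 = -6)
R(h, b) = b + h
n*R(l, 1) + ((-1 - N(-4, -3))*1)*6 = 4*(1 - 6) + ((-1 - 1*(-18))*1)*6 = 4*(-5) + ((-1 + 18)*1)*6 = -20 + (17*1)*6 = -20 + 17*6 = -20 + 102 = 82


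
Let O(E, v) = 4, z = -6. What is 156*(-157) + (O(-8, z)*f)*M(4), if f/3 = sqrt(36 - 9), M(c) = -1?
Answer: -24492 - 36*sqrt(3) ≈ -24554.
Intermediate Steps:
f = 9*sqrt(3) (f = 3*sqrt(36 - 9) = 3*sqrt(27) = 3*(3*sqrt(3)) = 9*sqrt(3) ≈ 15.588)
156*(-157) + (O(-8, z)*f)*M(4) = 156*(-157) + (4*(9*sqrt(3)))*(-1) = -24492 + (36*sqrt(3))*(-1) = -24492 - 36*sqrt(3)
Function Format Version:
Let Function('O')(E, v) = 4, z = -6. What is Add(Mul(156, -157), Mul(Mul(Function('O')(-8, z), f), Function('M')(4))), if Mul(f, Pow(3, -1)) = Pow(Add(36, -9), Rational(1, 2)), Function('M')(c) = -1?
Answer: Add(-24492, Mul(-36, Pow(3, Rational(1, 2)))) ≈ -24554.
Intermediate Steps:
f = Mul(9, Pow(3, Rational(1, 2))) (f = Mul(3, Pow(Add(36, -9), Rational(1, 2))) = Mul(3, Pow(27, Rational(1, 2))) = Mul(3, Mul(3, Pow(3, Rational(1, 2)))) = Mul(9, Pow(3, Rational(1, 2))) ≈ 15.588)
Add(Mul(156, -157), Mul(Mul(Function('O')(-8, z), f), Function('M')(4))) = Add(Mul(156, -157), Mul(Mul(4, Mul(9, Pow(3, Rational(1, 2)))), -1)) = Add(-24492, Mul(Mul(36, Pow(3, Rational(1, 2))), -1)) = Add(-24492, Mul(-36, Pow(3, Rational(1, 2))))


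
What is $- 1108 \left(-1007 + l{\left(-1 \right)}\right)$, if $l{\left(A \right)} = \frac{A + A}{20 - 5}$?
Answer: $\frac{16738556}{15} \approx 1.1159 \cdot 10^{6}$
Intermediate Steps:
$l{\left(A \right)} = \frac{2 A}{15}$
$- 1108 \left(-1007 + l{\left(-1 \right)}\right) = - 1108 \left(-1007 + \frac{2}{15} \left(-1\right)\right) = - 1108 \left(-1007 - \frac{2}{15}\right) = \left(-1108\right) \left(- \frac{15107}{15}\right) = \frac{16738556}{15}$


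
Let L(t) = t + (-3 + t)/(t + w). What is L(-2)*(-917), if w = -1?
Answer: 917/3 ≈ 305.67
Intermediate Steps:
L(t) = t + (-3 + t)/(-1 + t) (L(t) = t + (-3 + t)/(t - 1) = t + (-3 + t)/(-1 + t))
L(-2)*(-917) = ((-3 + (-2)**2)/(-1 - 2))*(-917) = ((-3 + 4)/(-3))*(-917) = -1/3*1*(-917) = -1/3*(-917) = 917/3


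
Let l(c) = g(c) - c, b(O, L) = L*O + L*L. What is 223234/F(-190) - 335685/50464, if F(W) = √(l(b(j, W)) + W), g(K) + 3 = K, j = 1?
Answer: -335685/50464 - 223234*I*√193/193 ≈ -6.652 - 16069.0*I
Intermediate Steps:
g(K) = -3 + K
b(O, L) = L² + L*O (b(O, L) = L*O + L² = L² + L*O)
l(c) = -3 (l(c) = (-3 + c) - c = -3)
F(W) = √(-3 + W)
223234/F(-190) - 335685/50464 = 223234/(√(-3 - 190)) - 335685/50464 = 223234/(√(-193)) - 335685*1/50464 = 223234/((I*√193)) - 335685/50464 = 223234*(-I*√193/193) - 335685/50464 = -223234*I*√193/193 - 335685/50464 = -335685/50464 - 223234*I*√193/193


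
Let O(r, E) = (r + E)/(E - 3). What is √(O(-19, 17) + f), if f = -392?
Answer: 3*I*√2135/7 ≈ 19.803*I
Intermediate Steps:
O(r, E) = (E + r)/(-3 + E)
√(O(-19, 17) + f) = √((17 - 19)/(-3 + 17) - 392) = √(-2/14 - 392) = √((1/14)*(-2) - 392) = √(-⅐ - 392) = √(-2745/7) = 3*I*√2135/7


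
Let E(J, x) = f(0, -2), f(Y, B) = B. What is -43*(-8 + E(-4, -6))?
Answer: 430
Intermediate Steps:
E(J, x) = -2
-43*(-8 + E(-4, -6)) = -43*(-8 - 2) = -43*(-10) = 430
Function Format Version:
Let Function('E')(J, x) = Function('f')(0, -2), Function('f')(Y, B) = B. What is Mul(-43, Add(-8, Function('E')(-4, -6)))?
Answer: 430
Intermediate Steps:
Function('E')(J, x) = -2
Mul(-43, Add(-8, Function('E')(-4, -6))) = Mul(-43, Add(-8, -2)) = Mul(-43, -10) = 430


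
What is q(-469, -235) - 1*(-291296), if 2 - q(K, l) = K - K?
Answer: 291298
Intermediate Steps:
q(K, l) = 2 (q(K, l) = 2 - (K - K) = 2 - 1*0 = 2 + 0 = 2)
q(-469, -235) - 1*(-291296) = 2 - 1*(-291296) = 2 + 291296 = 291298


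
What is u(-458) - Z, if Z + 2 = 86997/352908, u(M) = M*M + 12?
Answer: 24677415809/117636 ≈ 2.0978e+5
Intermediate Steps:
u(M) = 12 + M² (u(M) = M² + 12 = 12 + M²)
Z = -206273/117636 (Z = -2 + 86997/352908 = -2 + 86997*(1/352908) = -2 + 28999/117636 = -206273/117636 ≈ -1.7535)
u(-458) - Z = (12 + (-458)²) - 1*(-206273/117636) = (12 + 209764) + 206273/117636 = 209776 + 206273/117636 = 24677415809/117636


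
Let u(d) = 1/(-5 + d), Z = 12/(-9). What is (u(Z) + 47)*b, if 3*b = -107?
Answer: -95230/57 ≈ -1670.7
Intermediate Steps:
b = -107/3 (b = (⅓)*(-107) = -107/3 ≈ -35.667)
Z = -4/3 (Z = 12*(-⅑) = -4/3 ≈ -1.3333)
(u(Z) + 47)*b = (1/(-5 - 4/3) + 47)*(-107/3) = (1/(-19/3) + 47)*(-107/3) = (-3/19 + 47)*(-107/3) = (890/19)*(-107/3) = -95230/57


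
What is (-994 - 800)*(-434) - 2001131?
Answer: -1222535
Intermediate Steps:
(-994 - 800)*(-434) - 2001131 = -1794*(-434) - 2001131 = 778596 - 2001131 = -1222535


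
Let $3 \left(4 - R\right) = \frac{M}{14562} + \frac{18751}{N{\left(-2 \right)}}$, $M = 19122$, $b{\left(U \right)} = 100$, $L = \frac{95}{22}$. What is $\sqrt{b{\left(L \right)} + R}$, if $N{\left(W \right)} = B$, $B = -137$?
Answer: $\frac{\sqrt{16493252244418}}{332499} \approx 12.214$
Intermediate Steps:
$L = \frac{95}{22}$ ($L = 95 \cdot \frac{1}{22} = \frac{95}{22} \approx 4.3182$)
$N{\left(W \right)} = -137$
$R = \frac{49062046}{997497}$ ($R = 4 - \frac{\frac{19122}{14562} + \frac{18751}{-137}}{3} = 4 - \frac{19122 \cdot \frac{1}{14562} + 18751 \left(- \frac{1}{137}\right)}{3} = 4 - \frac{\frac{3187}{2427} - \frac{18751}{137}}{3} = 4 - - \frac{45072058}{997497} = 4 + \frac{45072058}{997497} = \frac{49062046}{997497} \approx 49.185$)
$\sqrt{b{\left(L \right)} + R} = \sqrt{100 + \frac{49062046}{997497}} = \sqrt{\frac{148811746}{997497}} = \frac{\sqrt{16493252244418}}{332499}$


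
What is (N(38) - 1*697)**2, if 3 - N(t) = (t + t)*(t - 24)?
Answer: 3090564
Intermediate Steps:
N(t) = 3 - 2*t*(-24 + t) (N(t) = 3 - (t + t)*(t - 24) = 3 - 2*t*(-24 + t))
(N(38) - 1*697)**2 = ((3 - 2*38**2 + 48*38) - 1*697)**2 = ((3 - 2*1444 + 1824) - 697)**2 = ((3 - 2888 + 1824) - 697)**2 = (-1061 - 697)**2 = (-1758)**2 = 3090564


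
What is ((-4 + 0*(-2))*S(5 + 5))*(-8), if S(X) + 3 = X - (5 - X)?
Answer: 384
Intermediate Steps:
S(X) = -8 + 2*X (S(X) = -3 + (X - (5 - X)) = -3 + (X + (-5 + X)) = -3 + (-5 + 2*X) = -8 + 2*X)
((-4 + 0*(-2))*S(5 + 5))*(-8) = ((-4 + 0*(-2))*(-8 + 2*(5 + 5)))*(-8) = ((-4 + 0)*(-8 + 2*10))*(-8) = -4*(-8 + 20)*(-8) = -4*12*(-8) = -48*(-8) = 384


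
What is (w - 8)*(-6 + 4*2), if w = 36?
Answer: 56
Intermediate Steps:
(w - 8)*(-6 + 4*2) = (36 - 8)*(-6 + 4*2) = 28*(-6 + 8) = 28*2 = 56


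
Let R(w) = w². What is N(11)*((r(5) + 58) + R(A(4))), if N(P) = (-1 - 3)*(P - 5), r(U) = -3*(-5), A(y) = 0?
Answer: -1752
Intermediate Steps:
r(U) = 15
N(P) = 20 - 4*P (N(P) = -4*(-5 + P) = 20 - 4*P)
N(11)*((r(5) + 58) + R(A(4))) = (20 - 4*11)*((15 + 58) + 0²) = (20 - 44)*(73 + 0) = -24*73 = -1752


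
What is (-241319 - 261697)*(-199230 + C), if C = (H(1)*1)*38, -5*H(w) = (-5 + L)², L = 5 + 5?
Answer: 100311450720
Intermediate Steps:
L = 10
H(w) = -5 (H(w) = -(-5 + 10)²/5 = -⅕*5² = -⅕*25 = -5)
C = -190 (C = -5*1*38 = -5*38 = -190)
(-241319 - 261697)*(-199230 + C) = (-241319 - 261697)*(-199230 - 190) = -503016*(-199420) = 100311450720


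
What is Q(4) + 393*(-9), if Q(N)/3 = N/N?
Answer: -3534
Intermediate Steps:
Q(N) = 3 (Q(N) = 3*(N/N) = 3*1 = 3)
Q(4) + 393*(-9) = 3 + 393*(-9) = 3 - 3537 = -3534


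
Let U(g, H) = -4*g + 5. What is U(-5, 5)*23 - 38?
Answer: 537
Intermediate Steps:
U(g, H) = 5 - 4*g
U(-5, 5)*23 - 38 = (5 - 4*(-5))*23 - 38 = (5 + 20)*23 - 38 = 25*23 - 38 = 575 - 38 = 537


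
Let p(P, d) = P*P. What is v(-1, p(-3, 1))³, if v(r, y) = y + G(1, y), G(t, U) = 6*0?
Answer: 729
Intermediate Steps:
G(t, U) = 0
p(P, d) = P²
v(r, y) = y (v(r, y) = y + 0 = y)
v(-1, p(-3, 1))³ = ((-3)²)³ = 9³ = 729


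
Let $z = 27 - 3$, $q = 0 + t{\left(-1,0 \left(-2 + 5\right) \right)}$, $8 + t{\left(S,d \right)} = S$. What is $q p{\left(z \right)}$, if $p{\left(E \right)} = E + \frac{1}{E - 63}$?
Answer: $- \frac{2805}{13} \approx -215.77$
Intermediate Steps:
$t{\left(S,d \right)} = -8 + S$
$q = -9$ ($q = 0 - 9 = -9$)
$z = 24$
$p{\left(E \right)} = E + \frac{1}{-63 + E}$
$q p{\left(z \right)} = - 9 \frac{1 + 24^{2} - 1512}{-63 + 24} = - 9 \frac{1 + 576 - 1512}{-39} = - 9 \left(\left(- \frac{1}{39}\right) \left(-935\right)\right) = \left(-9\right) \frac{935}{39} = - \frac{2805}{13}$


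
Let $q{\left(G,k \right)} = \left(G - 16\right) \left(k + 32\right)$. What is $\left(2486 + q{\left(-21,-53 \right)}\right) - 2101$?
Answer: $1162$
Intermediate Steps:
$q{\left(G,k \right)} = \left(-16 + G\right) \left(32 + k\right)$
$\left(2486 + q{\left(-21,-53 \right)}\right) - 2101 = \left(2486 - -777\right) - 2101 = \left(2486 + \left(-512 + 848 - 672 + 1113\right)\right) - 2101 = \left(2486 + 777\right) - 2101 = 3263 - 2101 = 1162$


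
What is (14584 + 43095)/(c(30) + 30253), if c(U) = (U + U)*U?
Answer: 57679/32053 ≈ 1.7995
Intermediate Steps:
c(U) = 2*U² (c(U) = (2*U)*U = 2*U²)
(14584 + 43095)/(c(30) + 30253) = (14584 + 43095)/(2*30² + 30253) = 57679/(2*900 + 30253) = 57679/(1800 + 30253) = 57679/32053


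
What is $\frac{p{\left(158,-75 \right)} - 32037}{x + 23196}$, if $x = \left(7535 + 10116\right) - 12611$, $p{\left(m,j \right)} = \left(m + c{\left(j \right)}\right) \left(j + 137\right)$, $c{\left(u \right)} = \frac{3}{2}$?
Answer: $- \frac{5537}{7059} \approx -0.78439$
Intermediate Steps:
$c{\left(u \right)} = \frac{3}{2}$ ($c{\left(u \right)} = 3 \cdot \frac{1}{2} = \frac{3}{2}$)
$p{\left(m,j \right)} = \left(137 + j\right) \left(\frac{3}{2} + m\right)$ ($p{\left(m,j \right)} = \left(m + \frac{3}{2}\right) \left(j + 137\right) = \left(\frac{3}{2} + m\right) \left(137 + j\right) = \left(137 + j\right) \left(\frac{3}{2} + m\right)$)
$x = 5040$ ($x = 17651 - 12611 = 5040$)
$\frac{p{\left(158,-75 \right)} - 32037}{x + 23196} = \frac{\left(\frac{411}{2} + 137 \cdot 158 + \frac{3}{2} \left(-75\right) - 11850\right) - 32037}{5040 + 23196} = \frac{\left(\frac{411}{2} + 21646 - \frac{225}{2} - 11850\right) - 32037}{28236} = \left(9889 - 32037\right) \frac{1}{28236} = \left(-22148\right) \frac{1}{28236} = - \frac{5537}{7059}$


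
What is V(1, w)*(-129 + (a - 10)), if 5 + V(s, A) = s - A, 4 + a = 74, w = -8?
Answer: -276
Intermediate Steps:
a = 70 (a = -4 + 74 = 70)
V(s, A) = -5 + s - A (V(s, A) = -5 + (s - A) = -5 + s - A)
V(1, w)*(-129 + (a - 10)) = (-5 + 1 - 1*(-8))*(-129 + (70 - 10)) = (-5 + 1 + 8)*(-129 + 60) = 4*(-69) = -276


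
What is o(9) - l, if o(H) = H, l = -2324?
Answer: 2333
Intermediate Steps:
o(9) - l = 9 - 1*(-2324) = 9 + 2324 = 2333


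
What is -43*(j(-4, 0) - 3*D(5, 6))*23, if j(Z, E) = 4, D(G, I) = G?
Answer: 10879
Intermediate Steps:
-43*(j(-4, 0) - 3*D(5, 6))*23 = -43*(4 - 3*5)*23 = -43*(4 - 15)*23 = -43*(-11)*23 = 473*23 = 10879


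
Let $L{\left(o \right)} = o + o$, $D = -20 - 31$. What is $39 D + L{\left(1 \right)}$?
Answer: $-1987$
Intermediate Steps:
$D = -51$ ($D = -20 - 31 = -51$)
$L{\left(o \right)} = 2 o$
$39 D + L{\left(1 \right)} = 39 \left(-51\right) + 2 \cdot 1 = -1989 + 2 = -1987$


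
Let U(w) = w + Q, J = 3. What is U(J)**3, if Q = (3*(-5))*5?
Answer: -373248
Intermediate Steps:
Q = -75 (Q = -15*5 = -75)
U(w) = -75 + w (U(w) = w - 75 = -75 + w)
U(J)**3 = (-75 + 3)**3 = (-72)**3 = -373248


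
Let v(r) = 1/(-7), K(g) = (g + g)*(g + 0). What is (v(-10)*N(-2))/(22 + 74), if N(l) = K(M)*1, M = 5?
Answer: -25/336 ≈ -0.074405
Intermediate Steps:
K(g) = 2*g**2 (K(g) = (2*g)*g = 2*g**2)
v(r) = -1/7
N(l) = 50 (N(l) = (2*5**2)*1 = (2*25)*1 = 50*1 = 50)
(v(-10)*N(-2))/(22 + 74) = (-1/7*50)/(22 + 74) = -50/7/96 = -50/7*1/96 = -25/336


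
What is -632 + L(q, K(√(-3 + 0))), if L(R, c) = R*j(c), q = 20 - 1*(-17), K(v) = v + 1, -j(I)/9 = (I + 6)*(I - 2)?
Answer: 2698 - 1998*I*√3 ≈ 2698.0 - 3460.6*I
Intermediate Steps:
j(I) = -9*(-2 + I)*(6 + I) (j(I) = -9*(I + 6)*(I - 2) = -9*(6 + I)*(-2 + I) = -9*(-2 + I)*(6 + I))
K(v) = 1 + v
q = 37 (q = 20 + 17 = 37)
L(R, c) = R*(108 - 36*c - 9*c²)
-632 + L(q, K(√(-3 + 0))) = -632 + 9*37*(12 - (1 + √(-3 + 0))² - 4*(1 + √(-3 + 0))) = -632 + 9*37*(12 - (1 + √(-3))² - 4*(1 + √(-3))) = -632 + 9*37*(12 - (1 + I*√3)² - 4*(1 + I*√3)) = -632 + 9*37*(12 - (1 + I*√3)² + (-4 - 4*I*√3)) = -632 + 9*37*(8 - (1 + I*√3)² - 4*I*√3) = -632 + (2664 - 333*(1 + I*√3)² - 1332*I*√3) = 2032 - 333*(1 + I*√3)² - 1332*I*√3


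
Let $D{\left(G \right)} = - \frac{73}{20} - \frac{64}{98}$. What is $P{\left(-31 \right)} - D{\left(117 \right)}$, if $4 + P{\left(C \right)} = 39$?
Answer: $\frac{38517}{980} \approx 39.303$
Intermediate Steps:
$D{\left(G \right)} = - \frac{4217}{980}$ ($D{\left(G \right)} = \left(-73\right) \frac{1}{20} - \frac{32}{49} = - \frac{73}{20} - \frac{32}{49} = - \frac{4217}{980}$)
$P{\left(C \right)} = 35$ ($P{\left(C \right)} = -4 + 39 = 35$)
$P{\left(-31 \right)} - D{\left(117 \right)} = 35 - - \frac{4217}{980} = 35 + \frac{4217}{980} = \frac{38517}{980}$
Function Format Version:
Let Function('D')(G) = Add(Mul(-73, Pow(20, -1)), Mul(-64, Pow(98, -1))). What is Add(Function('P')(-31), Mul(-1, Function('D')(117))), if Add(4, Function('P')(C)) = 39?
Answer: Rational(38517, 980) ≈ 39.303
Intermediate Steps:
Function('D')(G) = Rational(-4217, 980) (Function('D')(G) = Add(Mul(-73, Rational(1, 20)), Mul(-64, Rational(1, 98))) = Add(Rational(-73, 20), Rational(-32, 49)) = Rational(-4217, 980))
Function('P')(C) = 35 (Function('P')(C) = Add(-4, 39) = 35)
Add(Function('P')(-31), Mul(-1, Function('D')(117))) = Add(35, Mul(-1, Rational(-4217, 980))) = Add(35, Rational(4217, 980)) = Rational(38517, 980)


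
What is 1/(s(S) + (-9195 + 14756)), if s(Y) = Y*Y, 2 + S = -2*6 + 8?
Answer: 1/5597 ≈ 0.00017867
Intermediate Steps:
S = -6 (S = -2 + (-2*6 + 8) = -2 + (-12 + 8) = -2 - 4 = -6)
s(Y) = Y²
1/(s(S) + (-9195 + 14756)) = 1/((-6)² + (-9195 + 14756)) = 1/(36 + 5561) = 1/5597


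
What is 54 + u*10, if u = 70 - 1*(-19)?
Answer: 944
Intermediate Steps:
u = 89 (u = 70 + 19 = 89)
54 + u*10 = 54 + 89*10 = 54 + 890 = 944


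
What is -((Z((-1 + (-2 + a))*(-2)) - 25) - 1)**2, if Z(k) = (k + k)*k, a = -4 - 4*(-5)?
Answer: -1758276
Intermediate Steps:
a = 16 (a = -4 + 20 = 16)
Z(k) = 2*k**2 (Z(k) = (2*k)*k = 2*k**2)
-((Z((-1 + (-2 + a))*(-2)) - 25) - 1)**2 = -((2*((-1 + (-2 + 16))*(-2))**2 - 25) - 1)**2 = -((2*((-1 + 14)*(-2))**2 - 25) - 1)**2 = -((2*(13*(-2))**2 - 25) - 1)**2 = -((2*(-26)**2 - 25) - 1)**2 = -((2*676 - 25) - 1)**2 = -((1352 - 25) - 1)**2 = -(1327 - 1)**2 = -1*1326**2 = -1*1758276 = -1758276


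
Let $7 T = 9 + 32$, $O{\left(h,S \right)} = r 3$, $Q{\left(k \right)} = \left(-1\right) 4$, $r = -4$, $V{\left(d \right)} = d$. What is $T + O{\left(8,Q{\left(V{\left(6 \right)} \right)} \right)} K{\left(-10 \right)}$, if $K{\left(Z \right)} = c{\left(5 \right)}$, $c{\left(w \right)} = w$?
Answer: $- \frac{379}{7} \approx -54.143$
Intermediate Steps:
$K{\left(Z \right)} = 5$
$Q{\left(k \right)} = -4$
$O{\left(h,S \right)} = -12$ ($O{\left(h,S \right)} = \left(-4\right) 3 = -12$)
$T = \frac{41}{7}$ ($T = \frac{9 + 32}{7} = \frac{1}{7} \cdot 41 = \frac{41}{7} \approx 5.8571$)
$T + O{\left(8,Q{\left(V{\left(6 \right)} \right)} \right)} K{\left(-10 \right)} = \frac{41}{7} - 60 = - \frac{379}{7}$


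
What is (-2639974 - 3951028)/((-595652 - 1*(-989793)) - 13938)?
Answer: -6591002/380203 ≈ -17.335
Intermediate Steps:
(-2639974 - 3951028)/((-595652 - 1*(-989793)) - 13938) = -6591002/((-595652 + 989793) - 13938) = -6591002/(394141 - 13938) = -6591002/380203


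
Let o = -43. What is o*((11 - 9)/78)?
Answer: -43/39 ≈ -1.1026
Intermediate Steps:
o*((11 - 9)/78) = -43*(11 - 9)/78 = -86/78 = -43*1/39 = -43/39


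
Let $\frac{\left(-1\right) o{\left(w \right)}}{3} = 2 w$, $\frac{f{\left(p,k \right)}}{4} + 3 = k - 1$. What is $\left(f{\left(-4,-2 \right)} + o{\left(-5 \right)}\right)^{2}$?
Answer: $36$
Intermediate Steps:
$f{\left(p,k \right)} = -16 + 4 k$ ($f{\left(p,k \right)} = -12 + 4 \left(k - 1\right) = -12 + 4 \left(-1 + k\right) = -12 + \left(-4 + 4 k\right) = -16 + 4 k$)
$o{\left(w \right)} = - 6 w$ ($o{\left(w \right)} = - 3 \cdot 2 w = - 6 w$)
$\left(f{\left(-4,-2 \right)} + o{\left(-5 \right)}\right)^{2} = \left(\left(-16 + 4 \left(-2\right)\right) - -30\right)^{2} = \left(\left(-16 - 8\right) + 30\right)^{2} = \left(-24 + 30\right)^{2} = 6^{2} = 36$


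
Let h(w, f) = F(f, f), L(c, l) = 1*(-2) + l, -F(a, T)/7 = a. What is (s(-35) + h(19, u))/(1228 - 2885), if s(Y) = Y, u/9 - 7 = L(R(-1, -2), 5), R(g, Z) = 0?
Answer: 665/1657 ≈ 0.40133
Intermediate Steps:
F(a, T) = -7*a
L(c, l) = -2 + l
u = 90 (u = 63 + 9*(-2 + 5) = 63 + 9*3 = 63 + 27 = 90)
h(w, f) = -7*f
(s(-35) + h(19, u))/(1228 - 2885) = (-35 - 7*90)/(1228 - 2885) = (-35 - 630)/(-1657) = -665*(-1/1657) = 665/1657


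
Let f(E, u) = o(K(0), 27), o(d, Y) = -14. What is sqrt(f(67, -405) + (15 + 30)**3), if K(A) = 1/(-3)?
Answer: sqrt(91111) ≈ 301.85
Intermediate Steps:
K(A) = -1/3
f(E, u) = -14
sqrt(f(67, -405) + (15 + 30)**3) = sqrt(-14 + (15 + 30)**3) = sqrt(-14 + 45**3) = sqrt(-14 + 91125) = sqrt(91111)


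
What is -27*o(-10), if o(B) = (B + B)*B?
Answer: -5400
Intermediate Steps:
o(B) = 2*B**2 (o(B) = (2*B)*B = 2*B**2)
-27*o(-10) = -54*(-10)**2 = -54*100 = -27*200 = -5400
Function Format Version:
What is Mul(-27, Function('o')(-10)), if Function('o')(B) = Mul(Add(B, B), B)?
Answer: -5400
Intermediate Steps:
Function('o')(B) = Mul(2, Pow(B, 2)) (Function('o')(B) = Mul(Mul(2, B), B) = Mul(2, Pow(B, 2)))
Mul(-27, Function('o')(-10)) = Mul(-27, Mul(2, Pow(-10, 2))) = Mul(-27, Mul(2, 100)) = Mul(-27, 200) = -5400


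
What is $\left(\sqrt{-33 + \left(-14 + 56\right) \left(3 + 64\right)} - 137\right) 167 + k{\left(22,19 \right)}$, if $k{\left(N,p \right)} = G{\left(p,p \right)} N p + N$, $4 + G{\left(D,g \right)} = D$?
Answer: $-16587 + 501 \sqrt{309} \approx -7780.2$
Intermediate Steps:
$G{\left(D,g \right)} = -4 + D$
$k{\left(N,p \right)} = N + N p \left(-4 + p\right)$ ($k{\left(N,p \right)} = \left(-4 + p\right) N p + N = N \left(-4 + p\right) p + N = N p \left(-4 + p\right) + N = N + N p \left(-4 + p\right)$)
$\left(\sqrt{-33 + \left(-14 + 56\right) \left(3 + 64\right)} - 137\right) 167 + k{\left(22,19 \right)} = \left(\sqrt{-33 + \left(-14 + 56\right) \left(3 + 64\right)} - 137\right) 167 + 22 \left(1 + 19 \left(-4 + 19\right)\right) = \left(\sqrt{-33 + 42 \cdot 67} - 137\right) 167 + 22 \left(1 + 19 \cdot 15\right) = \left(\sqrt{-33 + 2814} - 137\right) 167 + 22 \left(1 + 285\right) = \left(\sqrt{2781} - 137\right) 167 + 22 \cdot 286 = \left(3 \sqrt{309} - 137\right) 167 + 6292 = \left(-137 + 3 \sqrt{309}\right) 167 + 6292 = \left(-22879 + 501 \sqrt{309}\right) + 6292 = -16587 + 501 \sqrt{309}$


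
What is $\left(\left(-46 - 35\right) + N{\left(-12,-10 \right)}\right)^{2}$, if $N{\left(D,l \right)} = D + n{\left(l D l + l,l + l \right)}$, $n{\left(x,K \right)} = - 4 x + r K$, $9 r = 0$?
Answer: $22534009$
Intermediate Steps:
$r = 0$ ($r = \frac{1}{9} \cdot 0 = 0$)
$n{\left(x,K \right)} = - 4 x$ ($n{\left(x,K \right)} = - 4 x + 0 K = - 4 x + 0 = - 4 x$)
$N{\left(D,l \right)} = D - 4 l - 4 D l^{2}$ ($N{\left(D,l \right)} = D - 4 \left(l D l + l\right) = D - 4 \left(D l l + l\right) = D - 4 \left(D l^{2} + l\right) = D - 4 \left(l + D l^{2}\right) = D - \left(4 l + 4 D l^{2}\right) = D - 4 l - 4 D l^{2}$)
$\left(\left(-46 - 35\right) + N{\left(-12,-10 \right)}\right)^{2} = \left(\left(-46 - 35\right) - \left(12 - 40 \left(1 - -120\right)\right)\right)^{2} = \left(\left(-46 - 35\right) - \left(12 - 40 \left(1 + 120\right)\right)\right)^{2} = \left(-81 - \left(12 - 4840\right)\right)^{2} = \left(-81 + \left(-12 + 4840\right)\right)^{2} = \left(-81 + 4828\right)^{2} = 4747^{2} = 22534009$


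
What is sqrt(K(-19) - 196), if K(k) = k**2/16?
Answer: 5*I*sqrt(111)/4 ≈ 13.17*I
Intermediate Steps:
K(k) = k**2/16
sqrt(K(-19) - 196) = sqrt((1/16)*(-19)**2 - 196) = sqrt((1/16)*361 - 196) = sqrt(361/16 - 196) = sqrt(-2775/16) = 5*I*sqrt(111)/4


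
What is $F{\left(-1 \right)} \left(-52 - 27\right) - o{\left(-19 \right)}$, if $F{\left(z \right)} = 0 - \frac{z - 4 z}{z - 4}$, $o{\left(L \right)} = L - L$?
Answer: $- \frac{237}{5} \approx -47.4$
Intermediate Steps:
$o{\left(L \right)} = 0$
$F{\left(z \right)} = \frac{3 z}{-4 + z}$ ($F{\left(z \right)} = 0 - \frac{\left(-3\right) z}{-4 + z} = 0 - - \frac{3 z}{-4 + z} = 0 + \frac{3 z}{-4 + z} = \frac{3 z}{-4 + z}$)
$F{\left(-1 \right)} \left(-52 - 27\right) - o{\left(-19 \right)} = 3 \left(-1\right) \frac{1}{-4 - 1} \left(-52 - 27\right) - 0 = 3 \left(-1\right) \frac{1}{-5} \left(-79\right) + 0 = 3 \left(-1\right) \left(- \frac{1}{5}\right) \left(-79\right) + 0 = \frac{3}{5} \left(-79\right) + 0 = - \frac{237}{5} + 0 = - \frac{237}{5}$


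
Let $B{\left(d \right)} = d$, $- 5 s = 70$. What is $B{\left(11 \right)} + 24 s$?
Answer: $-325$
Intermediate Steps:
$s = -14$ ($s = \left(- \frac{1}{5}\right) 70 = -14$)
$B{\left(11 \right)} + 24 s = 11 + 24 \left(-14\right) = 11 - 336 = -325$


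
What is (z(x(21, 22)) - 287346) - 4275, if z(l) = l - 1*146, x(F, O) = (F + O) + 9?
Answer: -291715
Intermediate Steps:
x(F, O) = 9 + F + O
z(l) = -146 + l (z(l) = l - 146 = -146 + l)
(z(x(21, 22)) - 287346) - 4275 = ((-146 + (9 + 21 + 22)) - 287346) - 4275 = ((-146 + 52) - 287346) - 4275 = (-94 - 287346) - 4275 = -287440 - 4275 = -291715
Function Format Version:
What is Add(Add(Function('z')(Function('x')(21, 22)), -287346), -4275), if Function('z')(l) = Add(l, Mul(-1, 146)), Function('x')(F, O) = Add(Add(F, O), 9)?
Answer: -291715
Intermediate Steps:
Function('x')(F, O) = Add(9, F, O)
Function('z')(l) = Add(-146, l) (Function('z')(l) = Add(l, -146) = Add(-146, l))
Add(Add(Function('z')(Function('x')(21, 22)), -287346), -4275) = Add(Add(Add(-146, Add(9, 21, 22)), -287346), -4275) = Add(Add(Add(-146, 52), -287346), -4275) = Add(Add(-94, -287346), -4275) = Add(-287440, -4275) = -291715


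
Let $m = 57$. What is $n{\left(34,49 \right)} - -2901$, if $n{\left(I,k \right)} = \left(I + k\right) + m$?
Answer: $3041$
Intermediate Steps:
$n{\left(I,k \right)} = 57 + I + k$ ($n{\left(I,k \right)} = \left(I + k\right) + 57 = 57 + I + k$)
$n{\left(34,49 \right)} - -2901 = \left(57 + 34 + 49\right) - -2901 = 140 + 2901 = 3041$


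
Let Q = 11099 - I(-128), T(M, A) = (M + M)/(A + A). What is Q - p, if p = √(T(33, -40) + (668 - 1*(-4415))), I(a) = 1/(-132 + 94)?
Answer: 421763/38 - √2032870/20 ≈ 11028.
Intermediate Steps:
T(M, A) = M/A (T(M, A) = (2*M)/((2*A)) = (2*M)*(1/(2*A)) = M/A)
I(a) = -1/38 (I(a) = 1/(-38) = -1/38)
p = √2032870/20 (p = √(33/(-40) + (668 - 1*(-4415))) = √(33*(-1/40) + (668 + 4415)) = √(-33/40 + 5083) = √(203287/40) = √2032870/20 ≈ 71.289)
Q = 421763/38 (Q = 11099 - 1*(-1/38) = 11099 + 1/38 = 421763/38 ≈ 11099.)
Q - p = 421763/38 - √2032870/20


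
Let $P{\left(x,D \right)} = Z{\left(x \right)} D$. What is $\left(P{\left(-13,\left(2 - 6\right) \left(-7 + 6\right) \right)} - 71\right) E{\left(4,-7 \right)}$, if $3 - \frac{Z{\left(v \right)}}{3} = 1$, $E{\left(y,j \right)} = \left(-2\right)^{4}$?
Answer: $-752$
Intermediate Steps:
$E{\left(y,j \right)} = 16$
$Z{\left(v \right)} = 6$ ($Z{\left(v \right)} = 9 - 3 = 6$)
$P{\left(x,D \right)} = 6 D$
$\left(P{\left(-13,\left(2 - 6\right) \left(-7 + 6\right) \right)} - 71\right) E{\left(4,-7 \right)} = \left(6 \left(2 - 6\right) \left(-7 + 6\right) - 71\right) 16 = \left(6 \left(\left(-4\right) \left(-1\right)\right) - 71\right) 16 = \left(6 \cdot 4 - 71\right) 16 = \left(24 - 71\right) 16 = \left(-47\right) 16 = -752$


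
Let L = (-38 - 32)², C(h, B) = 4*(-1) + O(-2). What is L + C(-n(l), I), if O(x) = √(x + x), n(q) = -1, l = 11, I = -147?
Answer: 4896 + 2*I ≈ 4896.0 + 2.0*I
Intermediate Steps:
O(x) = √2*√x (O(x) = √(2*x) = √2*√x)
C(h, B) = -4 + 2*I (C(h, B) = 4*(-1) + √2*√(-2) = -4 + √2*(I*√2) = -4 + 2*I)
L = 4900 (L = (-70)² = 4900)
L + C(-n(l), I) = 4900 + (-4 + 2*I) = 4896 + 2*I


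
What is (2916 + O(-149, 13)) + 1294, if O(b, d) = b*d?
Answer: 2273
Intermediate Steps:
(2916 + O(-149, 13)) + 1294 = (2916 - 149*13) + 1294 = (2916 - 1937) + 1294 = 979 + 1294 = 2273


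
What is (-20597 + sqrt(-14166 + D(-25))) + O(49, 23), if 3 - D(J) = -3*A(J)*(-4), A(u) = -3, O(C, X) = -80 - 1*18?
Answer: -20695 + I*sqrt(14127) ≈ -20695.0 + 118.86*I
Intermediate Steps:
O(C, X) = -98 (O(C, X) = -80 - 18 = -98)
D(J) = 39 (D(J) = 3 - (-3*(-3))*(-4) = 3 - 9*(-4) = 3 - 1*(-36) = 3 + 36 = 39)
(-20597 + sqrt(-14166 + D(-25))) + O(49, 23) = (-20597 + sqrt(-14166 + 39)) - 98 = (-20597 + sqrt(-14127)) - 98 = (-20597 + I*sqrt(14127)) - 98 = -20695 + I*sqrt(14127)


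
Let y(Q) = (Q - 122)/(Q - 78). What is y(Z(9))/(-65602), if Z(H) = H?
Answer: -113/4526538 ≈ -2.4964e-5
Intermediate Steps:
y(Q) = (-122 + Q)/(-78 + Q)
y(Z(9))/(-65602) = ((-122 + 9)/(-78 + 9))/(-65602) = (-113/(-69))*(-1/65602) = -1/69*(-113)*(-1/65602) = (113/69)*(-1/65602) = -113/4526538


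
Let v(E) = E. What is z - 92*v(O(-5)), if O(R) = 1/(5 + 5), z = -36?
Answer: -226/5 ≈ -45.200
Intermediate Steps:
O(R) = 1/10
z - 92*v(O(-5)) = -36 - 92*1/10 = -36 - 46/5 = -226/5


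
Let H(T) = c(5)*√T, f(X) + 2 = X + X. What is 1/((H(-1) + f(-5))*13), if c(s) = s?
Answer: -12/2197 - 5*I/2197 ≈ -0.005462 - 0.0022758*I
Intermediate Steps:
f(X) = -2 + 2*X (f(X) = -2 + (X + X) = -2 + 2*X)
H(T) = 5*√T
1/((H(-1) + f(-5))*13) = 1/((5*√(-1) + (-2 + 2*(-5)))*13) = 1/((5*I + (-2 - 10))*13) = 1/((5*I - 12)*13) = 1/((-12 + 5*I)*13) = 1/(-156 + 65*I) = (-156 - 65*I)/28561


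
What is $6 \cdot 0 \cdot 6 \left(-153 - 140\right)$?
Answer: $0$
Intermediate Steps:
$6 \cdot 0 \cdot 6 \left(-153 - 140\right) = 0 \cdot 6 \left(-293\right) = 0 \left(-293\right) = 0$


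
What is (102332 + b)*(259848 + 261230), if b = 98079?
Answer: 104429763058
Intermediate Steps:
(102332 + b)*(259848 + 261230) = (102332 + 98079)*(259848 + 261230) = 200411*521078 = 104429763058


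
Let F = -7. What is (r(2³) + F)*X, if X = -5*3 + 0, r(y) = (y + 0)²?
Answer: -855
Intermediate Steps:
r(y) = y²
X = -15 (X = -15 + 0 = -15)
(r(2³) + F)*X = ((2³)² - 7)*(-15) = (8² - 7)*(-15) = (64 - 7)*(-15) = 57*(-15) = -855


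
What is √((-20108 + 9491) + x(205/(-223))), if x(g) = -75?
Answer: 18*I*√33 ≈ 103.4*I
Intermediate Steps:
√((-20108 + 9491) + x(205/(-223))) = √((-20108 + 9491) - 75) = √(-10617 - 75) = √(-10692) = 18*I*√33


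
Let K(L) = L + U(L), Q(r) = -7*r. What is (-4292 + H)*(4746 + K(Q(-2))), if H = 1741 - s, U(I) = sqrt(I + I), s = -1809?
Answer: -3531920 - 1484*sqrt(7) ≈ -3.5358e+6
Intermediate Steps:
U(I) = sqrt(2)*sqrt(I) (U(I) = sqrt(2*I) = sqrt(2)*sqrt(I))
K(L) = L + sqrt(2)*sqrt(L)
H = 3550 (H = 1741 - 1*(-1809) = 1741 + 1809 = 3550)
(-4292 + H)*(4746 + K(Q(-2))) = (-4292 + 3550)*(4746 + (-7*(-2) + sqrt(2)*sqrt(-7*(-2)))) = -742*(4746 + (14 + sqrt(2)*sqrt(14))) = -742*(4746 + (14 + 2*sqrt(7))) = -742*(4760 + 2*sqrt(7)) = -3531920 - 1484*sqrt(7)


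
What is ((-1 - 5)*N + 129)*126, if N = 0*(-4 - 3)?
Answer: 16254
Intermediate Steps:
N = 0 (N = 0*(-7) = 0)
((-1 - 5)*N + 129)*126 = ((-1 - 5)*0 + 129)*126 = (-6*0 + 129)*126 = (0 + 129)*126 = 129*126 = 16254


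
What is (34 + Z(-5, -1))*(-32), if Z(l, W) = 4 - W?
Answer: -1248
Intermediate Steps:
(34 + Z(-5, -1))*(-32) = (34 + (4 - 1*(-1)))*(-32) = (34 + (4 + 1))*(-32) = (34 + 5)*(-32) = 39*(-32) = -1248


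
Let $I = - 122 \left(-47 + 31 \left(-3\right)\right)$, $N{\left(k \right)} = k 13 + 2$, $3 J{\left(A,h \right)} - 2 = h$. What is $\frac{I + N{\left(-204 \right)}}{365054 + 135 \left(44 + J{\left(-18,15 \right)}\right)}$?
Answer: $\frac{14430}{371759} \approx 0.038815$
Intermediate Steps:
$J{\left(A,h \right)} = \frac{2}{3} + \frac{h}{3}$
$N{\left(k \right)} = 2 + 13 k$ ($N{\left(k \right)} = 13 k + 2 = 2 + 13 k$)
$I = 17080$ ($I = - 122 \left(-47 - 93\right) = \left(-122\right) \left(-140\right) = 17080$)
$\frac{I + N{\left(-204 \right)}}{365054 + 135 \left(44 + J{\left(-18,15 \right)}\right)} = \frac{17080 + \left(2 + 13 \left(-204\right)\right)}{365054 + 135 \left(44 + \left(\frac{2}{3} + \frac{1}{3} \cdot 15\right)\right)} = \frac{17080 + \left(2 - 2652\right)}{365054 + 135 \left(44 + \left(\frac{2}{3} + 5\right)\right)} = \frac{17080 - 2650}{365054 + 135 \left(44 + \frac{17}{3}\right)} = \frac{14430}{365054 + 135 \cdot \frac{149}{3}} = \frac{14430}{365054 + 6705} = \frac{14430}{371759}$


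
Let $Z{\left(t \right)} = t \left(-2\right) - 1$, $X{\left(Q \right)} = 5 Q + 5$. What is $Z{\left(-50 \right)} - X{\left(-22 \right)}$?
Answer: $204$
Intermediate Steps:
$X{\left(Q \right)} = 5 + 5 Q$
$Z{\left(t \right)} = -1 - 2 t$ ($Z{\left(t \right)} = - 2 t - 1 = -1 - 2 t$)
$Z{\left(-50 \right)} - X{\left(-22 \right)} = \left(-1 - -100\right) - \left(5 + 5 \left(-22\right)\right) = \left(-1 + 100\right) - \left(5 - 110\right) = 99 - -105 = 99 + 105 = 204$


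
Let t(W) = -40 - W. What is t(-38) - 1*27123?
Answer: -27125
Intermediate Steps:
t(-38) - 1*27123 = (-40 - 1*(-38)) - 1*27123 = (-40 + 38) - 27123 = -2 - 27123 = -27125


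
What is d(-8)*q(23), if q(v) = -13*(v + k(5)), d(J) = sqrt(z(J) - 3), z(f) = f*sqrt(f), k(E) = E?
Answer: -364*sqrt(-3 - 16*I*sqrt(2)) ≈ -1146.0 + 1308.0*I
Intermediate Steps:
z(f) = f**(3/2)
d(J) = sqrt(-3 + J**(3/2)) (d(J) = sqrt(J**(3/2) - 3) = sqrt(-3 + J**(3/2)))
q(v) = -65 - 13*v (q(v) = -13*(v + 5) = -13*(5 + v) = -65 - 13*v)
d(-8)*q(23) = sqrt(-3 + (-8)**(3/2))*(-65 - 13*23) = sqrt(-3 - 16*I*sqrt(2))*(-65 - 299) = sqrt(-3 - 16*I*sqrt(2))*(-364) = -364*sqrt(-3 - 16*I*sqrt(2))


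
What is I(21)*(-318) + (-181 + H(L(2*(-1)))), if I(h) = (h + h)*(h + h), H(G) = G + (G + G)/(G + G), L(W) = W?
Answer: -561134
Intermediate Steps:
H(G) = 1 + G (H(G) = G + (2*G)/((2*G)) = G + (2*G)*(1/(2*G)) = G + 1 = 1 + G)
I(h) = 4*h² (I(h) = (2*h)*(2*h) = 4*h²)
I(21)*(-318) + (-181 + H(L(2*(-1)))) = (4*21²)*(-318) + (-181 + (1 + 2*(-1))) = (4*441)*(-318) + (-181 + (1 - 2)) = 1764*(-318) + (-181 - 1) = -560952 - 182 = -561134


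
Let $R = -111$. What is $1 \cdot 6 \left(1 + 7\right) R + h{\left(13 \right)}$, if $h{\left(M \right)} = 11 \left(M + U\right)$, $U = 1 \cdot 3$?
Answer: $-5152$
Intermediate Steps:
$U = 3$
$h{\left(M \right)} = 33 + 11 M$ ($h{\left(M \right)} = 11 \left(M + 3\right) = 11 \left(3 + M\right) = 33 + 11 M$)
$1 \cdot 6 \left(1 + 7\right) R + h{\left(13 \right)} = 1 \cdot 6 \left(1 + 7\right) \left(-111\right) + \left(33 + 11 \cdot 13\right) = 6 \cdot 8 \left(-111\right) + \left(33 + 143\right) = 48 \left(-111\right) + 176 = -5328 + 176 = -5152$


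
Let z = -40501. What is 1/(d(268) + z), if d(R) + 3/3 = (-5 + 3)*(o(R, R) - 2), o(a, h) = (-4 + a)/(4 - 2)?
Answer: -1/40762 ≈ -2.4533e-5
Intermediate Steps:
o(a, h) = -2 + a/2 (o(a, h) = (-4 + a)/2 = (-4 + a)*(1/2) = -2 + a/2)
d(R) = 7 - R (d(R) = -1 + (-5 + 3)*((-2 + R/2) - 2) = -1 - 2*(-4 + R/2) = -1 + (8 - R) = 7 - R)
1/(d(268) + z) = 1/((7 - 1*268) - 40501) = 1/((7 - 268) - 40501) = 1/(-261 - 40501) = 1/(-40762) = -1/40762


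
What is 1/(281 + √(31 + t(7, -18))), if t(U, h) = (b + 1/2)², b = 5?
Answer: 1124/315599 - 14*√5/315599 ≈ 0.0034623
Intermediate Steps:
t(U, h) = 121/4 (t(U, h) = (5 + 1/2)² = (5 + ½)² = (11/2)² = 121/4)
1/(281 + √(31 + t(7, -18))) = 1/(281 + √(31 + 121/4)) = 1/(281 + √(245/4)) = 1/(281 + 7*√5/2)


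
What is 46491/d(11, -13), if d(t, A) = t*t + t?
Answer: 15497/44 ≈ 352.20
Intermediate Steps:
d(t, A) = t + t² (d(t, A) = t² + t = t + t²)
46491/d(11, -13) = 46491/((11*(1 + 11))) = 46491/((11*12)) = 46491/132 = 46491*(1/132) = 15497/44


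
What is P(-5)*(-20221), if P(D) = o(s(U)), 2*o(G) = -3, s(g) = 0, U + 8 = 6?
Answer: 60663/2 ≈ 30332.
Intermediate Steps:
U = -2 (U = -8 + 6 = -2)
o(G) = -3/2 (o(G) = (½)*(-3) = -3/2)
P(D) = -3/2
P(-5)*(-20221) = -3/2*(-20221) = 60663/2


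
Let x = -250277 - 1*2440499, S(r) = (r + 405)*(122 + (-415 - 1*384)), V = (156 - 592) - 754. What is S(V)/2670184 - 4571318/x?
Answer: 154957495839/81646216168 ≈ 1.8979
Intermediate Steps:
V = -1190 (V = -436 - 754 = -1190)
S(r) = -274185 - 677*r (S(r) = (405 + r)*(122 + (-415 - 384)) = (405 + r)*(122 - 799) = (405 + r)*(-677) = -274185 - 677*r)
x = -2690776 (x = -250277 - 2440499 = -2690776)
S(V)/2670184 - 4571318/x = (-274185 - 677*(-1190))/2670184 - 4571318/(-2690776) = (-274185 + 805630)*(1/2670184) - 4571318*(-1/2690776) = 531445*(1/2670184) + 2285659/1345388 = 531445/2670184 + 2285659/1345388 = 154957495839/81646216168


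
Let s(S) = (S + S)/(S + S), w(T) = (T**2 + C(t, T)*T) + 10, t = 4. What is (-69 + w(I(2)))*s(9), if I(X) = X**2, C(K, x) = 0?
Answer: -43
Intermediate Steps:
w(T) = 10 + T**2 (w(T) = (T**2 + 0*T) + 10 = (T**2 + 0) + 10 = T**2 + 10 = 10 + T**2)
s(S) = 1 (s(S) = (2*S)/((2*S)) = (2*S)*(1/(2*S)) = 1)
(-69 + w(I(2)))*s(9) = (-69 + (10 + (2**2)**2))*1 = (-69 + (10 + 4**2))*1 = (-69 + (10 + 16))*1 = (-69 + 26)*1 = -43*1 = -43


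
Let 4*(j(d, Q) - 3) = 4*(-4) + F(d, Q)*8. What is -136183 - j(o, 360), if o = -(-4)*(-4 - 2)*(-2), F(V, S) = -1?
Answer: -136180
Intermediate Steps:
o = 48 (o = -(-4)*(-6)*(-2) = -4*6*(-2) = -24*(-2) = 48)
j(d, Q) = -3 (j(d, Q) = 3 + (4*(-4) - 1*8)/4 = 3 + (-16 - 8)/4 = 3 + (¼)*(-24) = 3 - 6 = -3)
-136183 - j(o, 360) = -136183 - 1*(-3) = -136183 + 3 = -136180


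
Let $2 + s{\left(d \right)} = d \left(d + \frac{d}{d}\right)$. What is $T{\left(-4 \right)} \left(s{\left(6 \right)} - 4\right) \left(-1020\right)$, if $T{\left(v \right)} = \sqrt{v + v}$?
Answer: $- 73440 i \sqrt{2} \approx - 1.0386 \cdot 10^{5} i$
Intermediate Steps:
$T{\left(v \right)} = \sqrt{2} \sqrt{v}$ ($T{\left(v \right)} = \sqrt{2 v} = \sqrt{2} \sqrt{v}$)
$s{\left(d \right)} = -2 + d \left(1 + d\right)$ ($s{\left(d \right)} = -2 + d \left(d + \frac{d}{d}\right) = -2 + d \left(d + 1\right) = -2 + d \left(1 + d\right)$)
$T{\left(-4 \right)} \left(s{\left(6 \right)} - 4\right) \left(-1020\right) = \sqrt{2} \sqrt{-4} \left(\left(-2 + 6 + 6^{2}\right) - 4\right) \left(-1020\right) = \sqrt{2} \cdot 2 i \left(\left(-2 + 6 + 36\right) - 4\right) \left(-1020\right) = 2 i \sqrt{2} \left(40 - 4\right) \left(-1020\right) = 2 i \sqrt{2} \cdot 36 \left(-1020\right) = 2 i \sqrt{2} \left(-36720\right) = - 73440 i \sqrt{2}$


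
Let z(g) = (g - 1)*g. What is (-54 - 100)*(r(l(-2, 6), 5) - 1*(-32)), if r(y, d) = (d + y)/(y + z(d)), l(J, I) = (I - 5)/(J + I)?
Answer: -134134/27 ≈ -4967.9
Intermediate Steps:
z(g) = g*(-1 + g) (z(g) = (-1 + g)*g = g*(-1 + g))
l(J, I) = (-5 + I)/(I + J)
r(y, d) = (d + y)/(y + d*(-1 + d))
(-54 - 100)*(r(l(-2, 6), 5) - 1*(-32)) = (-54 - 100)*((5 + (-5 + 6)/(6 - 2))/((-5 + 6)/(6 - 2) + 5*(-1 + 5)) - 1*(-32)) = -154*((5 + 1/4)/(1/4 + 5*4) + 32) = -154*((5 + (1/4)*1)/((1/4)*1 + 20) + 32) = -154*((5 + 1/4)/(1/4 + 20) + 32) = -154*((21/4)/(81/4) + 32) = -154*((4/81)*(21/4) + 32) = -154*(7/27 + 32) = -154*871/27 = -134134/27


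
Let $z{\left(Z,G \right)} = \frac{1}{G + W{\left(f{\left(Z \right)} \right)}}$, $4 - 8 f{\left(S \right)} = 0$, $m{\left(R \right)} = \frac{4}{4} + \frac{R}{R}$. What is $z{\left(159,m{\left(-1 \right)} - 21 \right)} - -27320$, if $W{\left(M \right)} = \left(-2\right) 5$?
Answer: $\frac{792279}{29} \approx 27320.0$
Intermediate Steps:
$m{\left(R \right)} = 2$ ($m{\left(R \right)} = 4 \cdot \frac{1}{4} + 1 = 1 + 1 = 2$)
$f{\left(S \right)} = \frac{1}{2}$ ($f{\left(S \right)} = \frac{1}{2} - 0 = \frac{1}{2} + 0 = \frac{1}{2}$)
$W{\left(M \right)} = -10$
$z{\left(Z,G \right)} = \frac{1}{-10 + G}$ ($z{\left(Z,G \right)} = \frac{1}{G - 10} = \frac{1}{-10 + G}$)
$z{\left(159,m{\left(-1 \right)} - 21 \right)} - -27320 = \frac{1}{-10 + \left(2 - 21\right)} - -27320 = \frac{1}{-10 + \left(2 - 21\right)} + 27320 = \frac{1}{-10 - 19} + 27320 = \frac{1}{-29} + 27320 = - \frac{1}{29} + 27320 = \frac{792279}{29}$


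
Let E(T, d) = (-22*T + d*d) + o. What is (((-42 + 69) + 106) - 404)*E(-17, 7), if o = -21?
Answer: -108942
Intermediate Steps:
E(T, d) = -21 + d² - 22*T (E(T, d) = (-22*T + d*d) - 21 = (-22*T + d²) - 21 = (d² - 22*T) - 21 = -21 + d² - 22*T)
(((-42 + 69) + 106) - 404)*E(-17, 7) = (((-42 + 69) + 106) - 404)*(-21 + 7² - 22*(-17)) = ((27 + 106) - 404)*(-21 + 49 + 374) = (133 - 404)*402 = -271*402 = -108942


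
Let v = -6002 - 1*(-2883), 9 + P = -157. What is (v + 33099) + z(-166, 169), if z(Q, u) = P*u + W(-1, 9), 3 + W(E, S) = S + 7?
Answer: 1939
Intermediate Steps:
W(E, S) = 4 + S (W(E, S) = -3 + (S + 7) = -3 + (7 + S) = 4 + S)
P = -166 (P = -9 - 157 = -166)
v = -3119 (v = -6002 + 2883 = -3119)
z(Q, u) = 13 - 166*u (z(Q, u) = -166*u + (4 + 9) = -166*u + 13 = 13 - 166*u)
(v + 33099) + z(-166, 169) = (-3119 + 33099) + (13 - 166*169) = 29980 + (13 - 28054) = 29980 - 28041 = 1939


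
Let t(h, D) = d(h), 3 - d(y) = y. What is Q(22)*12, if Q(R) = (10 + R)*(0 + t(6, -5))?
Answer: -1152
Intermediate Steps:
d(y) = 3 - y
t(h, D) = 3 - h
Q(R) = -30 - 3*R (Q(R) = (10 + R)*(0 + (3 - 1*6)) = (10 + R)*(0 + (3 - 6)) = (10 + R)*(0 - 3) = (10 + R)*(-3) = -30 - 3*R)
Q(22)*12 = (-30 - 3*22)*12 = (-30 - 66)*12 = -96*12 = -1152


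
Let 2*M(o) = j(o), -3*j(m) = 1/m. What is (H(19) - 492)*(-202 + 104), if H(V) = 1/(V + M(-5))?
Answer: 27528396/571 ≈ 48211.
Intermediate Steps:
j(m) = -1/(3*m)
M(o) = -1/(6*o) (M(o) = (-1/(3*o))/2 = -1/(6*o))
H(V) = 1/(1/30 + V) (H(V) = 1/(V - ⅙/(-5)) = 1/(V - ⅙*(-⅕)) = 1/(V + 1/30) = 1/(1/30 + V))
(H(19) - 492)*(-202 + 104) = (30/(1 + 30*19) - 492)*(-202 + 104) = (30/(1 + 570) - 492)*(-98) = (30/571 - 492)*(-98) = -280902/571*(-98) = 27528396/571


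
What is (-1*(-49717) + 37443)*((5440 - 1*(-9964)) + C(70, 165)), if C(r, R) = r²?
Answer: 1769696640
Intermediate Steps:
(-1*(-49717) + 37443)*((5440 - 1*(-9964)) + C(70, 165)) = (-1*(-49717) + 37443)*((5440 - 1*(-9964)) + 70²) = (49717 + 37443)*((5440 + 9964) + 4900) = 87160*(15404 + 4900) = 87160*20304 = 1769696640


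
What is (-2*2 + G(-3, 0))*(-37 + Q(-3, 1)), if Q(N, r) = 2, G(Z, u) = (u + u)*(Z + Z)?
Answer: 140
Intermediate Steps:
G(Z, u) = 4*Z*u (G(Z, u) = (2*u)*(2*Z) = 4*Z*u)
(-2*2 + G(-3, 0))*(-37 + Q(-3, 1)) = (-2*2 + 4*(-3)*0)*(-37 + 2) = (-4 + 0)*(-35) = -4*(-35) = 140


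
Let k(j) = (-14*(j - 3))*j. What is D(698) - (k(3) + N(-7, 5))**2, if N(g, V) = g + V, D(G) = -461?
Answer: -465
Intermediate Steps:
k(j) = j*(42 - 14*j) (k(j) = (-14*(-3 + j))*j = (42 - 14*j)*j = j*(42 - 14*j))
N(g, V) = V + g
D(698) - (k(3) + N(-7, 5))**2 = -461 - (14*3*(3 - 1*3) + (5 - 7))**2 = -461 - (14*3*(3 - 3) - 2)**2 = -461 - (14*3*0 - 2)**2 = -461 - (0 - 2)**2 = -461 - 1*(-2)**2 = -461 - 1*4 = -461 - 4 = -465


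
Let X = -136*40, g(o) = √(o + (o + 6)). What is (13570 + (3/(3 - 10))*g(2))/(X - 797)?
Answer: -13570/6237 + √10/14553 ≈ -2.1755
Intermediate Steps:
g(o) = √(6 + 2*o) (g(o) = √(o + (6 + o)) = √(6 + 2*o))
X = -5440
(13570 + (3/(3 - 10))*g(2))/(X - 797) = (13570 + (3/(3 - 10))*√(6 + 2*2))/(-5440 - 797) = (13570 + (3/(-7))*√(6 + 4))/(-6237) = (13570 + (3*(-⅐))*√10)*(-1/6237) = (13570 - 3*√10/7)*(-1/6237) = -13570/6237 + √10/14553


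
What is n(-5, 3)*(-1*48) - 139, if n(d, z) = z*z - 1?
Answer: -523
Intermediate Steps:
n(d, z) = -1 + z**2 (n(d, z) = z**2 - 1 = -1 + z**2)
n(-5, 3)*(-1*48) - 139 = (-1 + 3**2)*(-1*48) - 139 = (-1 + 9)*(-48) - 139 = 8*(-48) - 139 = -384 - 139 = -523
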